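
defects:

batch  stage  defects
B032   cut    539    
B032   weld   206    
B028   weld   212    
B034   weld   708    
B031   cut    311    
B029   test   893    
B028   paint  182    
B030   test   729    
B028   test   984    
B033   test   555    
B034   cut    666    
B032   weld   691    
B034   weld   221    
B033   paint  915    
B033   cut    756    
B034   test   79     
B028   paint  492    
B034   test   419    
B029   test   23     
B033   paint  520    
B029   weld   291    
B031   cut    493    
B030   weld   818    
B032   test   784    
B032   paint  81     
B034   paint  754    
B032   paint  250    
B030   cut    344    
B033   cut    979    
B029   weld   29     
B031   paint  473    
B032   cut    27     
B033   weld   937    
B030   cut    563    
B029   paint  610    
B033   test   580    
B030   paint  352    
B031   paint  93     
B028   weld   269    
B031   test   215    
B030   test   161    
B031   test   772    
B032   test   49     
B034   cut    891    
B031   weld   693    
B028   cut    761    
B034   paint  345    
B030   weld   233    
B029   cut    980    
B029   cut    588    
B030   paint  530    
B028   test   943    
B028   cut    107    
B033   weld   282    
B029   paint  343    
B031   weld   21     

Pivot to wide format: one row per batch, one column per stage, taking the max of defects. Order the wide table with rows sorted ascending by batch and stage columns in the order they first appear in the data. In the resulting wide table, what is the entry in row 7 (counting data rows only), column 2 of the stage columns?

708

With rows sorted ascending by batch, row 7 is batch=B034. stage columns in first-appearance order: cut, weld, test, paint; column 2 is weld.
Long rows with batch=B034, stage=weld: max(708, 221) = 708.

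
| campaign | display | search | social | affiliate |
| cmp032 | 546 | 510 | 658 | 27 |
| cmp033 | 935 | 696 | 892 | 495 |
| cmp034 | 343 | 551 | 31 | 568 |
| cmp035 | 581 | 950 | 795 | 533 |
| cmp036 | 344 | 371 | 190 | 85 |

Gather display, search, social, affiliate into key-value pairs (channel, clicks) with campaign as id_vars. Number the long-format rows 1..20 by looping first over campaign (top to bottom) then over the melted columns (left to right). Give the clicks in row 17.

344

20 rows total (5 × 4). Row 17: index ⌊(17-1)/4⌋ = 4 into campaign → cmp036; (17-1) mod 4 = 0 into the melted columns → display.
So row 17 is (cmp036, display, 344); clicks = 344.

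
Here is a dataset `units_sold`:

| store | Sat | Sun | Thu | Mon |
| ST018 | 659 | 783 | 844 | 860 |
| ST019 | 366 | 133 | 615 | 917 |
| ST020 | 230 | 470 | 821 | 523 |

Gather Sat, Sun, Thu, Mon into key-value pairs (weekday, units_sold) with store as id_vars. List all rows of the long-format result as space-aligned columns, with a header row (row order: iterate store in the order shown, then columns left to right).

store  weekday  units_sold
ST018  Sat      659       
ST018  Sun      783       
ST018  Thu      844       
ST018  Mon      860       
ST019  Sat      366       
ST019  Sun      133       
ST019  Thu      615       
ST019  Mon      917       
ST020  Sat      230       
ST020  Sun      470       
ST020  Thu      821       
ST020  Mon      523       

Each (store, column) pair becomes one row: 3 × 4 = 12 rows.
For example, (ST018, Sat) → units_sold=659.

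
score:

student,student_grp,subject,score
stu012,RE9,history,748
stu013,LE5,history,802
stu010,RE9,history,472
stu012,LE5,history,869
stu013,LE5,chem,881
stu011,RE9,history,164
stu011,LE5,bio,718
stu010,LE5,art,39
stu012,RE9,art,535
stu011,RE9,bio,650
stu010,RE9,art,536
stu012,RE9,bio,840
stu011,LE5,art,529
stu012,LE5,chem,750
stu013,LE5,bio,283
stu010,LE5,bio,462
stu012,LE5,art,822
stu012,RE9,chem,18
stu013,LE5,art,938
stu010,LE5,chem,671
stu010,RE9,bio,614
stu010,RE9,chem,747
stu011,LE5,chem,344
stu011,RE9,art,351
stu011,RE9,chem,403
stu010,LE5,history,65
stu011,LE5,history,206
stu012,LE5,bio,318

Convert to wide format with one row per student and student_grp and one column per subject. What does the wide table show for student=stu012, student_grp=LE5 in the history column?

Wide layout: rows indexed by student and student_grp, columns are the 4 distinct subject values (history, chem, bio, art).
Cell (student=stu012, student_grp=LE5, subject=history) draws from the long row where student=stu012, student_grp=LE5 and subject=history, which has score=869.

869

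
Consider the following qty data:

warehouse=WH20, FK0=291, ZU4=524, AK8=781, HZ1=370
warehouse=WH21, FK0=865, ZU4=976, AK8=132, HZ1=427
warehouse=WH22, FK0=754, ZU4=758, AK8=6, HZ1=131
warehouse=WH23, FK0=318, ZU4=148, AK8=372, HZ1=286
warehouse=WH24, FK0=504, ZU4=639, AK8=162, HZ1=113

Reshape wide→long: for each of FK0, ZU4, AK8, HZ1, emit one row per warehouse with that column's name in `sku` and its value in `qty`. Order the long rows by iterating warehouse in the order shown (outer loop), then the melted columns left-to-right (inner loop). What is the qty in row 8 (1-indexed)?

20 rows total (5 × 4). Row 8: index ⌊(8-1)/4⌋ = 1 into warehouse → WH21; (8-1) mod 4 = 3 into the melted columns → HZ1.
So row 8 is (WH21, HZ1, 427); qty = 427.

427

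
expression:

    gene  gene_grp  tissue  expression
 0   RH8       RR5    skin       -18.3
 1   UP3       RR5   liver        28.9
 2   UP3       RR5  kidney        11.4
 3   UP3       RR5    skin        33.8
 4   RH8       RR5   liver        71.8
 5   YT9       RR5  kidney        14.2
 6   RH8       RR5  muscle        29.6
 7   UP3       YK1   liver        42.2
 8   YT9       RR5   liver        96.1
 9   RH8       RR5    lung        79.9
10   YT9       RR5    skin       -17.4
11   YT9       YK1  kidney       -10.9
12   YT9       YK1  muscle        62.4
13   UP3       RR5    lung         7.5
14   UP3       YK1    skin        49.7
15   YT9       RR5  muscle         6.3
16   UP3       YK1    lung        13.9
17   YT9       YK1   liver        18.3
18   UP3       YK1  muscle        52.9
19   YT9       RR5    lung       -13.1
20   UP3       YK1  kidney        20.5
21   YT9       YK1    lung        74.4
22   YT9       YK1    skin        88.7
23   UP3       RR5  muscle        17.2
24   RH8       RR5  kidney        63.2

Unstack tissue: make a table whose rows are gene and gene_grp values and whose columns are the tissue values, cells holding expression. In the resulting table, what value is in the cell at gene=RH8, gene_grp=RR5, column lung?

Wide layout: rows indexed by gene and gene_grp, columns are the 5 distinct tissue values (skin, liver, kidney, muscle, lung).
Cell (gene=RH8, gene_grp=RR5, tissue=lung) draws from the long row where gene=RH8, gene_grp=RR5 and tissue=lung, which has expression=79.9.

79.9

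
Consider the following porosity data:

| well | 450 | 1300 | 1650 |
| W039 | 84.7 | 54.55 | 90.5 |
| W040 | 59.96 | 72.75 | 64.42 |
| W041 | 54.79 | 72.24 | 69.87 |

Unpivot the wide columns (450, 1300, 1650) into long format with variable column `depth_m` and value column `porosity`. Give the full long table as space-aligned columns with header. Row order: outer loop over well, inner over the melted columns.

Each (well, column) pair becomes one row: 3 × 3 = 9 rows.
For example, (W039, 450) → porosity=84.7.

well  depth_m  porosity
W039  450      84.7    
W039  1300     54.55   
W039  1650     90.5    
W040  450      59.96   
W040  1300     72.75   
W040  1650     64.42   
W041  450      54.79   
W041  1300     72.24   
W041  1650     69.87   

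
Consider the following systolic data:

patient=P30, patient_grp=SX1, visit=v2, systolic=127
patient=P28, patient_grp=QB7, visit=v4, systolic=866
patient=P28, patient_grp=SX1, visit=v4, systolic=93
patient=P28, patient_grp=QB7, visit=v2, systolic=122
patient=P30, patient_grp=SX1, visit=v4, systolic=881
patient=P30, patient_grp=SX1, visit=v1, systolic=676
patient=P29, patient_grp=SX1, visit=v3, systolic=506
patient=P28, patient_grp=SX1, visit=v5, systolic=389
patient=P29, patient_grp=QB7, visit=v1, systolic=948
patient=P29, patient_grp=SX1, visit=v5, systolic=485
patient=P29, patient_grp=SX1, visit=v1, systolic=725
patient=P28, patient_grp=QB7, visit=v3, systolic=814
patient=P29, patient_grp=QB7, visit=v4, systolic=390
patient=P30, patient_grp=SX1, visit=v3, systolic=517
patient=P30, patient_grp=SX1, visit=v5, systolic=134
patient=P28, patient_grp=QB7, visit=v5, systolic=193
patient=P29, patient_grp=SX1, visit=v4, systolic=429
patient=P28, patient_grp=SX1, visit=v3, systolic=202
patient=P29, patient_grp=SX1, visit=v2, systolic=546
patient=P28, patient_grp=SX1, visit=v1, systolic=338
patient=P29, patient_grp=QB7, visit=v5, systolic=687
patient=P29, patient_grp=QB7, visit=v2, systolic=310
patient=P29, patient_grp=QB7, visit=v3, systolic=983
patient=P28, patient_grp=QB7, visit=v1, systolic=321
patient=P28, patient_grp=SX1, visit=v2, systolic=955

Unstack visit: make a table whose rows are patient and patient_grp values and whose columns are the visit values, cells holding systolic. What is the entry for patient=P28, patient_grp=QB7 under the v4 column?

866

Wide layout: rows indexed by patient and patient_grp, columns are the 5 distinct visit values (v2, v4, v1, v3, v5).
Cell (patient=P28, patient_grp=QB7, visit=v4) draws from the long row where patient=P28, patient_grp=QB7 and visit=v4, which has systolic=866.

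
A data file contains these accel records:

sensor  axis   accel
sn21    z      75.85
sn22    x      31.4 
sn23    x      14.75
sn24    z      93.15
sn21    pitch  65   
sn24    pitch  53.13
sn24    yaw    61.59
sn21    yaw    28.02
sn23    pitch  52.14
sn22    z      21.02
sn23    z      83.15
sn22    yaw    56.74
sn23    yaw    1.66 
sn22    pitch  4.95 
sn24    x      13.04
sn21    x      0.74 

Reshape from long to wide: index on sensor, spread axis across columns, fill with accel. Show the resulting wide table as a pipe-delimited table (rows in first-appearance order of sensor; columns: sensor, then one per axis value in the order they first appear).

Columns: sensor plus the 4 distinct axis values (z, x, pitch, yaw).
For example, row sn21 column z takes accel=75.85 from the long row (sn21, z).

| sensor | z | x | pitch | yaw |
| sn21 | 75.85 | 0.74 | 65 | 28.02 |
| sn22 | 21.02 | 31.4 | 4.95 | 56.74 |
| sn23 | 83.15 | 14.75 | 52.14 | 1.66 |
| sn24 | 93.15 | 13.04 | 53.13 | 61.59 |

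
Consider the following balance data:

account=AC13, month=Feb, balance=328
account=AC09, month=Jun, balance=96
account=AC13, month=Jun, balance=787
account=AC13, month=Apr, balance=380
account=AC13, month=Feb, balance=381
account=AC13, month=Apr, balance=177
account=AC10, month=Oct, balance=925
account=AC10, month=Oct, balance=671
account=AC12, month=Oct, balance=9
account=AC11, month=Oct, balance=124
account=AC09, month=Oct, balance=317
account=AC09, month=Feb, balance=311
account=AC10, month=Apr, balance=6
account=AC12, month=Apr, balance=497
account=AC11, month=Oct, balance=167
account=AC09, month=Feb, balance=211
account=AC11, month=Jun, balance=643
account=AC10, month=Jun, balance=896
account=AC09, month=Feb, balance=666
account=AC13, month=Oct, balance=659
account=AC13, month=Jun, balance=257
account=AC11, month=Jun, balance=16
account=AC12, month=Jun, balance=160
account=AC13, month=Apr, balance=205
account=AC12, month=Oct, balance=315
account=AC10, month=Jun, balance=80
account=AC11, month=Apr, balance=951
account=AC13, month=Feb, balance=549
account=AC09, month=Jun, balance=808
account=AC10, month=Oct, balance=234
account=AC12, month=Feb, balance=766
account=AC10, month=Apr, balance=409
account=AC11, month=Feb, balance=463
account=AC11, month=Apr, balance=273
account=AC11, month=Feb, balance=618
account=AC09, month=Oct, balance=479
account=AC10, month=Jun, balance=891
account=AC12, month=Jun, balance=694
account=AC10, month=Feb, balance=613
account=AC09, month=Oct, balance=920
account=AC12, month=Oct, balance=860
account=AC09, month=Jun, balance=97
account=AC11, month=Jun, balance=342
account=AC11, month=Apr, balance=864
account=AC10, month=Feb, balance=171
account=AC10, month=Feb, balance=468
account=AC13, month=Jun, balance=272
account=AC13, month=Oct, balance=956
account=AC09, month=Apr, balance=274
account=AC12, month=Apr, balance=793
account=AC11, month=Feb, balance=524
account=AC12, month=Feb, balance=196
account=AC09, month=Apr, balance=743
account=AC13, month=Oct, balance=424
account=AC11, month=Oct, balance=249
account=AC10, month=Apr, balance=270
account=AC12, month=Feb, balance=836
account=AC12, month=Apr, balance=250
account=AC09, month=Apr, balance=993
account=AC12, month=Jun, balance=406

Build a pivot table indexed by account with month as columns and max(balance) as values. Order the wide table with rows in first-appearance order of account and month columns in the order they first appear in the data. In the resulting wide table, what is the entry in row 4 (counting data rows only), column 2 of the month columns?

With rows in first-appearance order of account, row 4 is account=AC12. month columns in first-appearance order: Feb, Jun, Apr, Oct; column 2 is Jun.
Long rows with account=AC12, month=Jun: max(160, 694, 406) = 694.

694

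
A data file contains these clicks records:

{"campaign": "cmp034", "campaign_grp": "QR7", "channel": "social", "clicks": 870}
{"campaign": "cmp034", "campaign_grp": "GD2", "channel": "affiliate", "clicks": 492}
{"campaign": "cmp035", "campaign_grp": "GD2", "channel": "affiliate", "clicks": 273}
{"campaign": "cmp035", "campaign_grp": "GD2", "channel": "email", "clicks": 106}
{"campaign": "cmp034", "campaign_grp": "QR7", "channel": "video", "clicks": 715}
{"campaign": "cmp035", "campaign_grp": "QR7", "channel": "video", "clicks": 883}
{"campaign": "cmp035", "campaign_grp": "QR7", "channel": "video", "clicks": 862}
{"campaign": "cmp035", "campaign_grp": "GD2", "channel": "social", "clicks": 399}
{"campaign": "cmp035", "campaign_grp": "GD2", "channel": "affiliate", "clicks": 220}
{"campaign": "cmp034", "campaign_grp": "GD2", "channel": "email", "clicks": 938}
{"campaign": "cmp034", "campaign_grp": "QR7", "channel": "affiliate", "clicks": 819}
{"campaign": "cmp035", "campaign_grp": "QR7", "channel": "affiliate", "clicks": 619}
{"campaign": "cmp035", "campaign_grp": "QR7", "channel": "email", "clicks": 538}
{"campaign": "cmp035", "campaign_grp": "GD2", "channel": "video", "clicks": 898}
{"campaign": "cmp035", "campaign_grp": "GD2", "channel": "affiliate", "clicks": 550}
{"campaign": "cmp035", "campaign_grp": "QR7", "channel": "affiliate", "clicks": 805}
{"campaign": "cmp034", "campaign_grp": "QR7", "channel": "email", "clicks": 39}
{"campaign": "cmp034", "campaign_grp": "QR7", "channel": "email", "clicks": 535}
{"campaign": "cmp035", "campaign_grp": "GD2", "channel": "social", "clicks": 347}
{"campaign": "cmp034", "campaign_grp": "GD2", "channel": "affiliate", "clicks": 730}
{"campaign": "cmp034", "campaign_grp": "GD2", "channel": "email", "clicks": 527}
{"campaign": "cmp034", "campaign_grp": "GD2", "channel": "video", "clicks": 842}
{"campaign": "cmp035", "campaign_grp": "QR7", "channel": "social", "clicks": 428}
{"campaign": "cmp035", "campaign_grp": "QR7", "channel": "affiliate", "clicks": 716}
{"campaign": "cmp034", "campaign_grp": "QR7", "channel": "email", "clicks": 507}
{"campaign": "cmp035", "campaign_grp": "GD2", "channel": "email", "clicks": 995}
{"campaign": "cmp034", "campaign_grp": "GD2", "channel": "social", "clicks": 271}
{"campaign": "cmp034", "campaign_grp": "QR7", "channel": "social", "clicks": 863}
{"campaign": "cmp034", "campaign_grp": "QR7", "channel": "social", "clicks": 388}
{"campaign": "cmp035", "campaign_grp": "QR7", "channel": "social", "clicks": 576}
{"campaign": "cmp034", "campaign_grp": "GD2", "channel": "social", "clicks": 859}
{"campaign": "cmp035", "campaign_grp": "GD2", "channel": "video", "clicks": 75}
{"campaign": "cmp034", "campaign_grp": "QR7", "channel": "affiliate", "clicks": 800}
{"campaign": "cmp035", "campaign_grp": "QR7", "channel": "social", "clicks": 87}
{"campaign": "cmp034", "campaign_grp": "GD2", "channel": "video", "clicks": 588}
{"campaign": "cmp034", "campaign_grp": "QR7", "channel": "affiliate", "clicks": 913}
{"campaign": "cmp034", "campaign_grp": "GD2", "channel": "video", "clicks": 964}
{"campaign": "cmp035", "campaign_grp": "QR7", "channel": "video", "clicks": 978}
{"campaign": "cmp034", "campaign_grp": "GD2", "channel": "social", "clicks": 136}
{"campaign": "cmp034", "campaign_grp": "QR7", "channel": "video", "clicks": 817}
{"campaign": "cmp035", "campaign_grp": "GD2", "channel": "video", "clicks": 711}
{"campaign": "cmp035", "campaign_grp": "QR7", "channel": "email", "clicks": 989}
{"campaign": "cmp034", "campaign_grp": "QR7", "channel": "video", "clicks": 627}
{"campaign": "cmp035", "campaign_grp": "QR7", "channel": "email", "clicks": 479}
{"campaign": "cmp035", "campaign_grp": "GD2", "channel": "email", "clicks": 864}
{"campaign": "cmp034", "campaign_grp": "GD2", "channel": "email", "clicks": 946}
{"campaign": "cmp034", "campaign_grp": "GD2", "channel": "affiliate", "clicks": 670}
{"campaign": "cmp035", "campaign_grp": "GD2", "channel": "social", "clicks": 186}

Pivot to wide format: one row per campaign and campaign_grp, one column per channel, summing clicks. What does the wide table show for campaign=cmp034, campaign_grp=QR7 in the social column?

Rows with campaign=cmp034, campaign_grp=QR7 and channel=social: clicks values are 870, 863, 388.
870 + 863 + 388 = 2121.

2121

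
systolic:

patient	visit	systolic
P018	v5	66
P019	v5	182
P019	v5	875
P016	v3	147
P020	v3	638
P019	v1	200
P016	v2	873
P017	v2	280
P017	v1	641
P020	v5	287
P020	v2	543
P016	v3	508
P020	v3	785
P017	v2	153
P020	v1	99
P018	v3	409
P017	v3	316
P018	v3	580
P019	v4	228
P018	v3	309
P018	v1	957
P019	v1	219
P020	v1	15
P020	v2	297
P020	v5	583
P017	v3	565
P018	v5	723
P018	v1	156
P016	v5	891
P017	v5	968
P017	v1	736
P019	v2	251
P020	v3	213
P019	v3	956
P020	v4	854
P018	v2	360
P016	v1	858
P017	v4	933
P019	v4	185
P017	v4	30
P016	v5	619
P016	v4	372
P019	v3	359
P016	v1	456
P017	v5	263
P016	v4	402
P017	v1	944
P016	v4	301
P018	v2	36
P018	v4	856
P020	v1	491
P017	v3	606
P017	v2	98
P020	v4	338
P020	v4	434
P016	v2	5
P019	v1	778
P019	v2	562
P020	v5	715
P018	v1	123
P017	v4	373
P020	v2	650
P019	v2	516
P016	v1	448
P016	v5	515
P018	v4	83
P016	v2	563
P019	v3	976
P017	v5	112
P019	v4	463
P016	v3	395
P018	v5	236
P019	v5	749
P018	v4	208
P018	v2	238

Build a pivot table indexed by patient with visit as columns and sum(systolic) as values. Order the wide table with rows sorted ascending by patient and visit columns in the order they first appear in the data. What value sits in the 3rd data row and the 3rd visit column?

With rows sorted ascending by patient, row 3 is patient=P018. visit columns in first-appearance order: v5, v3, v1, v2, v4; column 3 is v1.
Long rows with patient=P018, visit=v1: 957 + 156 + 123 = 1236.

1236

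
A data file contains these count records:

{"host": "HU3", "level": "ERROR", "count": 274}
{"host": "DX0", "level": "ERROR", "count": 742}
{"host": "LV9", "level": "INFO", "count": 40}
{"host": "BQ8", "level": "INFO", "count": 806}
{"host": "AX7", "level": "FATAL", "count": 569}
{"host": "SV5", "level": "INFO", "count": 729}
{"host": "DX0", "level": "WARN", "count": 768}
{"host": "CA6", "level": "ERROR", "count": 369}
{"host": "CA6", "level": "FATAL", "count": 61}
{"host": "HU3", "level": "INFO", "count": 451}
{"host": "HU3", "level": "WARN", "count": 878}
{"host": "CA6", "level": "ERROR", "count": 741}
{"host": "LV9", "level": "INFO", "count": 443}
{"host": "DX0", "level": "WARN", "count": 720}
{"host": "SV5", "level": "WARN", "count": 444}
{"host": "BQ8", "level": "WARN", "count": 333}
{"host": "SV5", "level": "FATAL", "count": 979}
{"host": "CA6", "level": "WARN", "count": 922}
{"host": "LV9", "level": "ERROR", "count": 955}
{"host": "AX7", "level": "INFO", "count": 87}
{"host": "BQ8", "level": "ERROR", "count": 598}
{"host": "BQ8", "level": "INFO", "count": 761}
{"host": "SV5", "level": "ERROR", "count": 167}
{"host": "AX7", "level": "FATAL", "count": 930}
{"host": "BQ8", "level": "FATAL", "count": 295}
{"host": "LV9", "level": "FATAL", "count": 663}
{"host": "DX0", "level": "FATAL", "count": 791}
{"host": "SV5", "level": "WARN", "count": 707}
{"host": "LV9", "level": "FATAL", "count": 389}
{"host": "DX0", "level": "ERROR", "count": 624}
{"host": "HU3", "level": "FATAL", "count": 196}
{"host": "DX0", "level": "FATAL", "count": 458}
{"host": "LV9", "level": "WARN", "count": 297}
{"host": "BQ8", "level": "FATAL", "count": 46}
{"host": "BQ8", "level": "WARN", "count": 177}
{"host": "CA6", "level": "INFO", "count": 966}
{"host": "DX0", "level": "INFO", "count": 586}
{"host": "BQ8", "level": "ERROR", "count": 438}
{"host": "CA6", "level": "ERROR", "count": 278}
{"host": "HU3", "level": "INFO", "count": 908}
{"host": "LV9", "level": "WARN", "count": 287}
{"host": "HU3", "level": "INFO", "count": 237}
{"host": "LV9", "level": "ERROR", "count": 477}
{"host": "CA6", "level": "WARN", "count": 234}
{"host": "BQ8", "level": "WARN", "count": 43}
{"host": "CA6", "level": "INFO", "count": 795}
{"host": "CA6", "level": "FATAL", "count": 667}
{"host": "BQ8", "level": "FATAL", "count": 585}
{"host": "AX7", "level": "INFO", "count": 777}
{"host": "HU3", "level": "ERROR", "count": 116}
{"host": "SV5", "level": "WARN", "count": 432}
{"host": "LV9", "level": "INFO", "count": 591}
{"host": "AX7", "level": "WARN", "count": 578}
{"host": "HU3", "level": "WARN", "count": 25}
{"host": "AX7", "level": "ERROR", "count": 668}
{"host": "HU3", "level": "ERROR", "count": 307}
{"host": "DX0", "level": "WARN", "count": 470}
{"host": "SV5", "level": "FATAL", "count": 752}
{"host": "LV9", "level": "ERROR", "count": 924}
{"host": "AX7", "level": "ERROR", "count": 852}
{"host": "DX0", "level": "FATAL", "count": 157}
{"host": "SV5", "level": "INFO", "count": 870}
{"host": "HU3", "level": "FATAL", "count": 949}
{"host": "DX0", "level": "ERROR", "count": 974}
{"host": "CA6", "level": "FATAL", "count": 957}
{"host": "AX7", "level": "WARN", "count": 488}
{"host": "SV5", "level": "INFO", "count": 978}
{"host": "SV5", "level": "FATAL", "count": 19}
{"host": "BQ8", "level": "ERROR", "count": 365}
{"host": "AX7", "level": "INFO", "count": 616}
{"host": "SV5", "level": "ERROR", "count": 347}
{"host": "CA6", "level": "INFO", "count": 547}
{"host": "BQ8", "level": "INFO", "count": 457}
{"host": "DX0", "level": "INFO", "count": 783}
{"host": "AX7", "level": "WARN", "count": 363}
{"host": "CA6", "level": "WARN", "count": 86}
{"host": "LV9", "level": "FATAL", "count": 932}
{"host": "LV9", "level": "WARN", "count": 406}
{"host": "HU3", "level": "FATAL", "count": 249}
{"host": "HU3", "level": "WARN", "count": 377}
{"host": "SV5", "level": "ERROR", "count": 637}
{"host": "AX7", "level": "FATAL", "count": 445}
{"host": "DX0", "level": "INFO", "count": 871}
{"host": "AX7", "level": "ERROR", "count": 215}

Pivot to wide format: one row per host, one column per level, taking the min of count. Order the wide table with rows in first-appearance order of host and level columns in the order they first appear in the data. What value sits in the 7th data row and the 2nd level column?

547

With rows in first-appearance order of host, row 7 is host=CA6. level columns in first-appearance order: ERROR, INFO, FATAL, WARN; column 2 is INFO.
Long rows with host=CA6, level=INFO: min(966, 795, 547) = 547.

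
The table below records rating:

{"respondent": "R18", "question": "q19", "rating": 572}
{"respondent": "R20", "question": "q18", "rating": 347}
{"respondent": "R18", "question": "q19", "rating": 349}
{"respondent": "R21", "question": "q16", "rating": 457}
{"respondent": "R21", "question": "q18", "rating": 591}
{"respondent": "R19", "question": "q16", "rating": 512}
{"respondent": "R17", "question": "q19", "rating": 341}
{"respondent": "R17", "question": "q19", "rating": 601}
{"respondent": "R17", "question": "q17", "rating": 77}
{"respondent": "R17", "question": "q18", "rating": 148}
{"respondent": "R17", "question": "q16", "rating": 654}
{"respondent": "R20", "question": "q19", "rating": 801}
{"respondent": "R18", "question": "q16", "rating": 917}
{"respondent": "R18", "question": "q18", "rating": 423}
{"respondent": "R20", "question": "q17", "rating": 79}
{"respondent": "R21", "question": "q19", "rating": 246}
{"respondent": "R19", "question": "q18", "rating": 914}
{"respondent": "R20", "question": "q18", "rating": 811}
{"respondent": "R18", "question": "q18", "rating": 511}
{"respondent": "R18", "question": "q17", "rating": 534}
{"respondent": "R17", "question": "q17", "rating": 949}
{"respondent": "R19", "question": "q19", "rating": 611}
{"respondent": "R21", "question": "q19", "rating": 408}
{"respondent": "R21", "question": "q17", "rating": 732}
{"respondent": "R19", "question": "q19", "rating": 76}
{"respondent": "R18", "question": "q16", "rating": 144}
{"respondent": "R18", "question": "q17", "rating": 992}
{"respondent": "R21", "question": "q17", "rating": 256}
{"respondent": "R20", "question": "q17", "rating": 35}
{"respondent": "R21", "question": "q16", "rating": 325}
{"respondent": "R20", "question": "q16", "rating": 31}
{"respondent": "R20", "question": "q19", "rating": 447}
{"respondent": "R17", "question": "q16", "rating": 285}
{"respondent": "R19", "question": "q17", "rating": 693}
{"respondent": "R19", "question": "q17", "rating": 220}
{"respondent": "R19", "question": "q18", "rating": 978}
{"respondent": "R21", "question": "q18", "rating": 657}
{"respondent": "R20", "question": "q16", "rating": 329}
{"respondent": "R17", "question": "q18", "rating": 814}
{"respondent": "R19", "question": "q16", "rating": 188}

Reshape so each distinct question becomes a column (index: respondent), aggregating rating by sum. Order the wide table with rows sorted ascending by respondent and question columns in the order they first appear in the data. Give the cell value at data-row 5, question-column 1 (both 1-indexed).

With rows sorted ascending by respondent, row 5 is respondent=R21. question columns in first-appearance order: q19, q18, q16, q17; column 1 is q19.
Long rows with respondent=R21, question=q19: 246 + 408 = 654.

654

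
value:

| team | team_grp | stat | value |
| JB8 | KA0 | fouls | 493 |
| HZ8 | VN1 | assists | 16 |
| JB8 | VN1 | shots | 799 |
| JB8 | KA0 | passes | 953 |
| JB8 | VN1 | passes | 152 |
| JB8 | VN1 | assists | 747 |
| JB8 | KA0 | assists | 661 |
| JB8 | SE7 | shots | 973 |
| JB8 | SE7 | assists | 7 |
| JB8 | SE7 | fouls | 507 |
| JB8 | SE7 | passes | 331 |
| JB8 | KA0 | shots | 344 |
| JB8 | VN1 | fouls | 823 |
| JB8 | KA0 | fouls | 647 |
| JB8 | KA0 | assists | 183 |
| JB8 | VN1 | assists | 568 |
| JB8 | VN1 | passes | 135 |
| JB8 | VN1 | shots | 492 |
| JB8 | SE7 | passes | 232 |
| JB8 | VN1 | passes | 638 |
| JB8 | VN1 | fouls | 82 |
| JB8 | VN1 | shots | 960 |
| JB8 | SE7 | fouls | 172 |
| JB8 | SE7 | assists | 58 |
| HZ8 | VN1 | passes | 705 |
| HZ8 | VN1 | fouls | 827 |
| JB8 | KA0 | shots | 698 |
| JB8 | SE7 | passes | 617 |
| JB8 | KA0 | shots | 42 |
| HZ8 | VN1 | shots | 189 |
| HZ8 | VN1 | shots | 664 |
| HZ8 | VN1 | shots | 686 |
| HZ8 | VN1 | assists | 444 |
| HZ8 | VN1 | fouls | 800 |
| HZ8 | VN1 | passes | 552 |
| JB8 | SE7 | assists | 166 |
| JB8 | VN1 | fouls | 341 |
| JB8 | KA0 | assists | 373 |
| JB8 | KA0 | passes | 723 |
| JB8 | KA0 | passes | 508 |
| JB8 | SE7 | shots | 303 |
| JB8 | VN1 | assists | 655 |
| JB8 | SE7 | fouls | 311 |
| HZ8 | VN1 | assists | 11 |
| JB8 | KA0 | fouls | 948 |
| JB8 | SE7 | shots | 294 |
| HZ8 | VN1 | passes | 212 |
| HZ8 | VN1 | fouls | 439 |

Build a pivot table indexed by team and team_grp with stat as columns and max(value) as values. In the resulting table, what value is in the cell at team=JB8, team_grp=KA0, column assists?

661

Rows with team=JB8, team_grp=KA0 and stat=assists: value values are 661, 183, 373.
max(661, 183, 373) = 661.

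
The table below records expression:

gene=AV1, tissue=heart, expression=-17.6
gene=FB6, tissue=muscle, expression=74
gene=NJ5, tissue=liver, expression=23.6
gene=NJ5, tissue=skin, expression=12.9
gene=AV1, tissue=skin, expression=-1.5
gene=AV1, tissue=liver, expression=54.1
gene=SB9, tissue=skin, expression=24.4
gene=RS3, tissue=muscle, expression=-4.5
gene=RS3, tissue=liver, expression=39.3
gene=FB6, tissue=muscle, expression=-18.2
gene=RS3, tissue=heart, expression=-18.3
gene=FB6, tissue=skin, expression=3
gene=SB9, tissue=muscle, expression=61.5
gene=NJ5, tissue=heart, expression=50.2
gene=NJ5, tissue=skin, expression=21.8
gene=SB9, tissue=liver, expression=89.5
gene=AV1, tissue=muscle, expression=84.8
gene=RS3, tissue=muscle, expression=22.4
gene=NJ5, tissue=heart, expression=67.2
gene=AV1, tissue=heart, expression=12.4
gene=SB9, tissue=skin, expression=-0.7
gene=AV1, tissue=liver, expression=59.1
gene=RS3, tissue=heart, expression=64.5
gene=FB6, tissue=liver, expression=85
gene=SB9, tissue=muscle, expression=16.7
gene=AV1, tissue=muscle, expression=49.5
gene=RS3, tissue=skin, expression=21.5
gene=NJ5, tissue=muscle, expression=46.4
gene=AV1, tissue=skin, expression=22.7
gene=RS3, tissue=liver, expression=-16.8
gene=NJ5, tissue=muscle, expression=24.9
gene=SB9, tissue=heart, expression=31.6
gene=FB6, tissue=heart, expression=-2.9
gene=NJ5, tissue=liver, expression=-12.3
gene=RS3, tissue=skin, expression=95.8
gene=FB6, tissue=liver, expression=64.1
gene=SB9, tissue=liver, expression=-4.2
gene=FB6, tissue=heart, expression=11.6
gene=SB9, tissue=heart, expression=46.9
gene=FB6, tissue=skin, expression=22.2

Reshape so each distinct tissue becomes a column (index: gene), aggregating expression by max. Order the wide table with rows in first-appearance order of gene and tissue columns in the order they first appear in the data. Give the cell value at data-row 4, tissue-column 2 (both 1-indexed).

With rows in first-appearance order of gene, row 4 is gene=SB9. tissue columns in first-appearance order: heart, muscle, liver, skin; column 2 is muscle.
Long rows with gene=SB9, tissue=muscle: max(61.5, 16.7) = 61.5.

61.5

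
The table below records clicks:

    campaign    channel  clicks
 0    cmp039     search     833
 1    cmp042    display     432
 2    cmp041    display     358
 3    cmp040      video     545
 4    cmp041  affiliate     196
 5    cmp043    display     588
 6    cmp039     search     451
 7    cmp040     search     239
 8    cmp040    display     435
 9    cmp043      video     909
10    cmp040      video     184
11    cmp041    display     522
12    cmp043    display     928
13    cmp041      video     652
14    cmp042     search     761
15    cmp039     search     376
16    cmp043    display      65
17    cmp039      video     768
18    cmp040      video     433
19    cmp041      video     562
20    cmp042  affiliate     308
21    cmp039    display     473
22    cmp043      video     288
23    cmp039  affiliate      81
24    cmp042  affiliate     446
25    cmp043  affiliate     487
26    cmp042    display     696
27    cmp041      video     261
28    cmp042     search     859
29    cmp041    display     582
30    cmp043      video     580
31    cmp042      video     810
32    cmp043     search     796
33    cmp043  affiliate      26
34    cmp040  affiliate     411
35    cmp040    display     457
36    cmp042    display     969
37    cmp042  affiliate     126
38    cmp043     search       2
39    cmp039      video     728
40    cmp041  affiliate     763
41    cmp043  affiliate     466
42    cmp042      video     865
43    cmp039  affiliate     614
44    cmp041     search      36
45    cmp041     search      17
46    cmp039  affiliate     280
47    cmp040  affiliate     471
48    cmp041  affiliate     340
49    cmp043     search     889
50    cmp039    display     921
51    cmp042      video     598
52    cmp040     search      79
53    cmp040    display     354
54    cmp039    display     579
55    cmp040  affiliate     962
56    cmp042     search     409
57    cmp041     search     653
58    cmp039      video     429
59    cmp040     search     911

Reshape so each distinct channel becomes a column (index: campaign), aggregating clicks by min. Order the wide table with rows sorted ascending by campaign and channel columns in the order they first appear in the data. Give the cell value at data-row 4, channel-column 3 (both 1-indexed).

598

With rows sorted ascending by campaign, row 4 is campaign=cmp042. channel columns in first-appearance order: search, display, video, affiliate; column 3 is video.
Long rows with campaign=cmp042, channel=video: min(810, 865, 598) = 598.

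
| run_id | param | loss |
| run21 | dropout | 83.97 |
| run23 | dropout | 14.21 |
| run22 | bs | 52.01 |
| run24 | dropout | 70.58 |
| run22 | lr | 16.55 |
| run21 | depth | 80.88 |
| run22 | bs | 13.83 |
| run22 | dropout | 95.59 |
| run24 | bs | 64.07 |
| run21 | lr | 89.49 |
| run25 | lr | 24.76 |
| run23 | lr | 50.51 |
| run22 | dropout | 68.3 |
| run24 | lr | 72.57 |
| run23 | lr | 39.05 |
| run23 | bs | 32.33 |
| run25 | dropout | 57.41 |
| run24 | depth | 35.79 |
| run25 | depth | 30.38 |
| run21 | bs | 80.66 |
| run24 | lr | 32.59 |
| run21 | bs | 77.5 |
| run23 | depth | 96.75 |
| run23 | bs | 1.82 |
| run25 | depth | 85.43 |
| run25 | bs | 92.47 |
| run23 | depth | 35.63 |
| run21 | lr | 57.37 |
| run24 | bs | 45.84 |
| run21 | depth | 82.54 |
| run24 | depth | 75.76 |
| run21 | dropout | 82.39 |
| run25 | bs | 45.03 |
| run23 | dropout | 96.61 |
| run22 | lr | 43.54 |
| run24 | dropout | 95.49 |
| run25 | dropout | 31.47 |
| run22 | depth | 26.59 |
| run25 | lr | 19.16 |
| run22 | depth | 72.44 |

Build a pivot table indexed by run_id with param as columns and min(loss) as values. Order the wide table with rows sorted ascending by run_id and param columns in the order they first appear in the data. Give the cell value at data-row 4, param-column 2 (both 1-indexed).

With rows sorted ascending by run_id, row 4 is run_id=run24. param columns in first-appearance order: dropout, bs, lr, depth; column 2 is bs.
Long rows with run_id=run24, param=bs: min(64.07, 45.84) = 45.84.

45.84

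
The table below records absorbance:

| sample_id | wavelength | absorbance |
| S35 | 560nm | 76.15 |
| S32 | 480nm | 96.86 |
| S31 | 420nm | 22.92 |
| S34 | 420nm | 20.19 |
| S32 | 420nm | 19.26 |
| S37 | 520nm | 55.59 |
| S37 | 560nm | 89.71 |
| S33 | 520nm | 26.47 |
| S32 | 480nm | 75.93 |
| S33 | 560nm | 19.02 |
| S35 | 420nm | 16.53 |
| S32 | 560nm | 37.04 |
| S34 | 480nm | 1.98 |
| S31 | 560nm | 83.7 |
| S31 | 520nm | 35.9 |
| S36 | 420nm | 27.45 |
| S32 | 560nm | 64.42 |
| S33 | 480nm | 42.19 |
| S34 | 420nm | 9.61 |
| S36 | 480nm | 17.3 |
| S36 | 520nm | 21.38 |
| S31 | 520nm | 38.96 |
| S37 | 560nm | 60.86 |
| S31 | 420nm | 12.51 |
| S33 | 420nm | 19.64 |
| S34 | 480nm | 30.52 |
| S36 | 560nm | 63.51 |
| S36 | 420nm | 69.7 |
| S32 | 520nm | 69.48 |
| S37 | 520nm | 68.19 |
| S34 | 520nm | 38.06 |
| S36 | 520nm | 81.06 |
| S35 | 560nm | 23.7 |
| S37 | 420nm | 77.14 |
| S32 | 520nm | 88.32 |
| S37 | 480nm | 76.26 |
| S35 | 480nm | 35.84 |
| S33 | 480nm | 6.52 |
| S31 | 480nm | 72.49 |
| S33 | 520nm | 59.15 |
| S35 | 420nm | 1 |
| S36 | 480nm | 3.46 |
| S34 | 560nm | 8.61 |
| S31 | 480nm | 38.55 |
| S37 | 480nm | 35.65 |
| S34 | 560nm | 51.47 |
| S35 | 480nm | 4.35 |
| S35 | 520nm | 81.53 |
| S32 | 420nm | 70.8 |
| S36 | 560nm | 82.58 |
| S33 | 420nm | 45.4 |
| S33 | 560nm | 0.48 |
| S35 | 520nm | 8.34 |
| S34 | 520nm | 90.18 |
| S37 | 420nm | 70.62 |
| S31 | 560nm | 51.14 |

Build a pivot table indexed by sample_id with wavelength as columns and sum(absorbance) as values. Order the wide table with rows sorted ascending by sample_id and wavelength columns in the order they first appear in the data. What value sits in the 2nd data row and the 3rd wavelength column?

With rows sorted ascending by sample_id, row 2 is sample_id=S32. wavelength columns in first-appearance order: 560nm, 480nm, 420nm, 520nm; column 3 is 420nm.
Long rows with sample_id=S32, wavelength=420nm: 19.26 + 70.8 = 90.06.

90.06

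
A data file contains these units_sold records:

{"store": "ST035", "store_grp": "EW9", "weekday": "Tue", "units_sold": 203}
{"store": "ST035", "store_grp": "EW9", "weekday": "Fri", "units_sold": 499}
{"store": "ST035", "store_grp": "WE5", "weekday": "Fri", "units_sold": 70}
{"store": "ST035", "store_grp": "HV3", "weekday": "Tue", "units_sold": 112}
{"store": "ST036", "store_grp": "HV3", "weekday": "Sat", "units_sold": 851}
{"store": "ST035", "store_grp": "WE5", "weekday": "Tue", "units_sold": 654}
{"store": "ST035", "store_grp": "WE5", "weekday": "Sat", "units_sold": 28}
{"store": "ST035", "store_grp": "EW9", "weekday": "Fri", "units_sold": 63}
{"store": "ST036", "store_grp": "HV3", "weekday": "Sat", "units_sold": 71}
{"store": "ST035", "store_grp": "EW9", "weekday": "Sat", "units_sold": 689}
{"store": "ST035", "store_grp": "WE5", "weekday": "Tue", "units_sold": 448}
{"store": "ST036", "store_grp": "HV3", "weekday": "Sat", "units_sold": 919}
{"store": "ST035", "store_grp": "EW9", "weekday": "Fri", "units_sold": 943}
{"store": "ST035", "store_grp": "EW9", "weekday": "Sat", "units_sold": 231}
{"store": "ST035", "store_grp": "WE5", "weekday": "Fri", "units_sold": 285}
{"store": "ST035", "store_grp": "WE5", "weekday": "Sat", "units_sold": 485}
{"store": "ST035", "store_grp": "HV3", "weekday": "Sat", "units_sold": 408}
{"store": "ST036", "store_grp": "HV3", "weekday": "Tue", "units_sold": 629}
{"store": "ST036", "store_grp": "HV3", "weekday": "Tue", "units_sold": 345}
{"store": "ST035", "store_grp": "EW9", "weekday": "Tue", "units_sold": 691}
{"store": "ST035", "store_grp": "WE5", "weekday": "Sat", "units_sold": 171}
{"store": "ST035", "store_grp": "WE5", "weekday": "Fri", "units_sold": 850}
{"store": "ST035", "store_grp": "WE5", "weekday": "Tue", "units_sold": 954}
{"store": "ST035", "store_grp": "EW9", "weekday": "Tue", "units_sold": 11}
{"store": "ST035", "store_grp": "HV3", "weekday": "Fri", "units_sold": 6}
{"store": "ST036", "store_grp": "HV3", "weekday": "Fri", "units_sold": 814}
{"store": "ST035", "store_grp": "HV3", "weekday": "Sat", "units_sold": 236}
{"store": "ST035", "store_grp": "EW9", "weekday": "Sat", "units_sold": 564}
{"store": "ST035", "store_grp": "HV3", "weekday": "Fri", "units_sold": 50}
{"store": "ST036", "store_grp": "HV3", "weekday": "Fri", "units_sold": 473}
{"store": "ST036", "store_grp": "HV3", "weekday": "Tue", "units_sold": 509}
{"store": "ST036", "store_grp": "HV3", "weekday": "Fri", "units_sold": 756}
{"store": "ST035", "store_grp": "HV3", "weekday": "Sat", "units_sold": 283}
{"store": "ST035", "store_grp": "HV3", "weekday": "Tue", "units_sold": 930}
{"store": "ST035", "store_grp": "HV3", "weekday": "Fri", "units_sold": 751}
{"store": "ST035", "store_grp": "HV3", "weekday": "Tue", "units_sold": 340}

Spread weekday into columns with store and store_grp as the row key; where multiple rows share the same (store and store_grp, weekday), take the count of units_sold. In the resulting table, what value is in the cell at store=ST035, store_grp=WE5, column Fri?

Rows with store=ST035, store_grp=WE5 and weekday=Fri: units_sold values are 70, 285, 850.
3 rows match — count = 3.

3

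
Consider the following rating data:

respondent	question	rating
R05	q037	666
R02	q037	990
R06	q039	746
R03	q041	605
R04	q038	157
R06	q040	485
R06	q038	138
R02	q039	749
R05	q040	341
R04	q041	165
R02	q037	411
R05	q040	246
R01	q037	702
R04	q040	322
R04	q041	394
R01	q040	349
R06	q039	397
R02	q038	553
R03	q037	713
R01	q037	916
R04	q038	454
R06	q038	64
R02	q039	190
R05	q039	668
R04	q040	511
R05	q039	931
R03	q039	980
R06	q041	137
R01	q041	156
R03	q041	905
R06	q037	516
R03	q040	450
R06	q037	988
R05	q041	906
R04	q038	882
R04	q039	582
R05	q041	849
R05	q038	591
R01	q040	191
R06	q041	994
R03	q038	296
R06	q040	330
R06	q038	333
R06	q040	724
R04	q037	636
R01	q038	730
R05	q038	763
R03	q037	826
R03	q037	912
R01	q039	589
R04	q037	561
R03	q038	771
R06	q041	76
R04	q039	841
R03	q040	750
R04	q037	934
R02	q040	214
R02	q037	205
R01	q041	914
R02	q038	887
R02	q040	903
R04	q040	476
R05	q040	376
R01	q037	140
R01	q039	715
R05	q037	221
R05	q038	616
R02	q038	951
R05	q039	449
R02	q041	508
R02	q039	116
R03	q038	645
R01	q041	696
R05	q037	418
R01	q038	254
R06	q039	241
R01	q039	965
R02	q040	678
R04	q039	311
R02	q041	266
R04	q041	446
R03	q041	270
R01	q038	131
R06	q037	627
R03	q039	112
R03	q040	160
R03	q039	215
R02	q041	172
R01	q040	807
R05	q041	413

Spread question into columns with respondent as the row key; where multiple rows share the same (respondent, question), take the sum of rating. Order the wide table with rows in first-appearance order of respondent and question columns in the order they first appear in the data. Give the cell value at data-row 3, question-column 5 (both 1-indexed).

With rows in first-appearance order of respondent, row 3 is respondent=R06. question columns in first-appearance order: q037, q039, q041, q038, q040; column 5 is q040.
Long rows with respondent=R06, question=q040: 485 + 330 + 724 = 1539.

1539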